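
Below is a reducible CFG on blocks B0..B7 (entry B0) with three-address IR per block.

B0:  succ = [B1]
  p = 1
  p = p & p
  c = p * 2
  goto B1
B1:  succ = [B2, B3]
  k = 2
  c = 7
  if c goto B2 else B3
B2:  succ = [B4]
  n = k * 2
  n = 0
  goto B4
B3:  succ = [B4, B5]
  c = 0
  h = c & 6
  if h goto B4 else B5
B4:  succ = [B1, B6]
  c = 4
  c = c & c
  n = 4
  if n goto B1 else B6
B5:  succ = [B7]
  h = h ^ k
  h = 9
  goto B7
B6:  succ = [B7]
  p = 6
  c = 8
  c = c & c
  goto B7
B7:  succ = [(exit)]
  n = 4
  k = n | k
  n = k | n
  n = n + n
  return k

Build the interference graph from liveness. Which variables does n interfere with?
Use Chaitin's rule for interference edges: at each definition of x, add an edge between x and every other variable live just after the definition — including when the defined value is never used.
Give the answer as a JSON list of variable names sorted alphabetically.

Block summaries:
  B0 def {c,p} use ∅
  B1 def {c,k} use ∅
  B2 def {n} use {k}
  B3 def {c,h} use ∅
  B4 def {c,n} use ∅
  B5 def {h} use {h,k}
  B6 def {c,p} use ∅
  B7 def {k,n} use {k}

Live sets:
  B0 li=∅ lo=∅
  B1 li=∅ lo={k}
  B2 li={k} lo={k}
  B3 li={k} lo={h,k}
  B4 li={k} lo={k}
  B5 li={h,k} lo={k}
  B6 li={k} lo={k}
  B7 li={k} lo=∅

Interference:
  c — {k}
  h — {k}
  k — {c,h,n,p}
  n — {k}
  p — {k}

N(n) = ["k"]

Answer: ["k"]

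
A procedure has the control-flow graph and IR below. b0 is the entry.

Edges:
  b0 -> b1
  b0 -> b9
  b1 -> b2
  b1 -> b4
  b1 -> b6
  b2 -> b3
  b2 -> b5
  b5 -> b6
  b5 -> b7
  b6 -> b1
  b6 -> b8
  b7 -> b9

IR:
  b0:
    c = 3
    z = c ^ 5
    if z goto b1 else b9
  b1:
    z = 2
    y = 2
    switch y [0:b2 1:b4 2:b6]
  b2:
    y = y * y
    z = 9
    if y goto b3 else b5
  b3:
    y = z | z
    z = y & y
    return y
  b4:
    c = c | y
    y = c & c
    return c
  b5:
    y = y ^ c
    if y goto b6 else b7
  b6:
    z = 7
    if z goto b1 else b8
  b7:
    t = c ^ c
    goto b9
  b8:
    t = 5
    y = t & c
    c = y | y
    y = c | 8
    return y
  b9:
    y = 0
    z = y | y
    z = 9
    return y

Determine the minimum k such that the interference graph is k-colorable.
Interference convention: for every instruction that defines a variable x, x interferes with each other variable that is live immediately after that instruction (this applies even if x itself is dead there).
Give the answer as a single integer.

def/use:
  b0: {c,z} / ∅
  b1: {y,z} / ∅
  b2: {y,z} / {y}
  b3: {y,z} / {z}
  b4: {c,y} / {c,y}
  b5: {y} / {c,y}
  b6: {z} / ∅
  b7: {t} / {c}
  b8: {c,t,y} / {c}
  b9: {y,z} / ∅

Backward fixpoint:
  live b0: ∅→{c}
  live b1: {c}→{c,y}
  live b2: {c,y}→{c,y,z}
  live b3: {z}→∅
  live b4: {c,y}→∅
  live b5: {c,y}→{c}
  live b6: {c}→{c}
  live b7: {c}→∅
  live b8: {c}→∅
  live b9: ∅→∅

Conflict graph:
  c — {t,y,z}
  t — {c}
  y — {c,z}
  z — {c,y}

Colouring:
  {c,y,z} pairwise interfere (3-clique) ⇒ χ ≥ 3
  assign c→R0 t→R1 y→R1 z→R2 — no edge inside a register ⇒ χ ≤ 3
  χ = 3

Answer: 3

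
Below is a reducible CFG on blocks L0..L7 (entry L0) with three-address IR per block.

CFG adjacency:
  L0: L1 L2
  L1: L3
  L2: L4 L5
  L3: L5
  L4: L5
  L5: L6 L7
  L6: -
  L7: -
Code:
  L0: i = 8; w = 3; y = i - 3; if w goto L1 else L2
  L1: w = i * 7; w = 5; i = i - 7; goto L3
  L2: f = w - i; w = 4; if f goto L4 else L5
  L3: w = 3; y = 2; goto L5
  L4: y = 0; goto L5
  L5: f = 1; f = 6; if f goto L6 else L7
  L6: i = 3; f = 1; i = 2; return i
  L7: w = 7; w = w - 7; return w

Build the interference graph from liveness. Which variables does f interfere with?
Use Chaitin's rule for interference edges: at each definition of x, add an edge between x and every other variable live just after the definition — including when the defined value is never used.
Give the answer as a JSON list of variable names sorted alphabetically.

def/use:
  L0: {i,w,y} / ∅
  L1: {i,w} / {i}
  L2: {f,w} / {i,w}
  L3: {w,y} / ∅
  L4: {y} / ∅
  L5: {f} / ∅
  L6: {f,i} / ∅
  L7: {w} / ∅

Live sets:
  L0 li=∅ lo={i,w}
  L1 li={i} lo=∅
  L2 li={i,w} lo=∅
  L3 li=∅ lo=∅
  L4 li=∅ lo=∅
  L5 li=∅ lo=∅
  L6 li=∅ lo=∅
  L7 li=∅ lo=∅

Conflict graph:
  f — {w}
  i — {w,y}
  w — {f,i,y}
  y — {i,w}

N(f) = ["w"]

Answer: ["w"]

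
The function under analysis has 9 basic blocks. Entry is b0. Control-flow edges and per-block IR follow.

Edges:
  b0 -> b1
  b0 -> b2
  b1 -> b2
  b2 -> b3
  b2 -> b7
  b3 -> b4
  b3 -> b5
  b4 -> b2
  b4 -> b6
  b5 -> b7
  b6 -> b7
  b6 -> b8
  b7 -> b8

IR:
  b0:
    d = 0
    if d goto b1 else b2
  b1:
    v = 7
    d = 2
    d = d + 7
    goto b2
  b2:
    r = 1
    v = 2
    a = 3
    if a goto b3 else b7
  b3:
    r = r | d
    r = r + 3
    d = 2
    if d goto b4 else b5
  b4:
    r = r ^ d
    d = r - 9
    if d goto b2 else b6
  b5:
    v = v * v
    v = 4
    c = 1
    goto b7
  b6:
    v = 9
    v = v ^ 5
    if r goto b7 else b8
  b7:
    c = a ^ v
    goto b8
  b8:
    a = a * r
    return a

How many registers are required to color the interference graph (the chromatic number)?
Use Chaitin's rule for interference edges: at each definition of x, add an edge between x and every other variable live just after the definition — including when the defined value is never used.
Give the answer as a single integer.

Answer: 4

Analysis:
Block summaries:
  b0 def {d} use ∅
  b1 def {d,v} use ∅
  b2 def {a,r,v} use ∅
  b3 def {d,r} use {d,r}
  b4 def {d,r} use {d,r}
  b5 def {c,v} use {v}
  b6 def {v} use {r}
  b7 def {c} use {a,v}
  b8 def {a} use {a,r}

Liveness:
  live b0: ∅→{d}
  live b1: ∅→{d}
  live b2: {d}→{a,d,r,v}
  live b3: {a,d,r,v}→{a,d,r,v}
  live b4: {a,d,r}→{a,d,r}
  live b5: {a,r,v}→{a,r,v}
  live b6: {a,r}→{a,r,v}
  live b7: {a,r,v}→{a,r}
  live b8: {a,r}→∅

Conflict graph:
  a — {c,d,r,v}
  c — {a,r,v}
  d — {a,r,v}
  r — {a,c,d,v}
  v — {a,c,d,r}

Chromatic number:
  {a,c,r,v} pairwise interfere (4-clique) ⇒ χ ≥ 4
  assign a→R0 c→R3 d→R3 r→R1 v→R2 — no edge inside a register ⇒ χ ≤ 4
  χ = 4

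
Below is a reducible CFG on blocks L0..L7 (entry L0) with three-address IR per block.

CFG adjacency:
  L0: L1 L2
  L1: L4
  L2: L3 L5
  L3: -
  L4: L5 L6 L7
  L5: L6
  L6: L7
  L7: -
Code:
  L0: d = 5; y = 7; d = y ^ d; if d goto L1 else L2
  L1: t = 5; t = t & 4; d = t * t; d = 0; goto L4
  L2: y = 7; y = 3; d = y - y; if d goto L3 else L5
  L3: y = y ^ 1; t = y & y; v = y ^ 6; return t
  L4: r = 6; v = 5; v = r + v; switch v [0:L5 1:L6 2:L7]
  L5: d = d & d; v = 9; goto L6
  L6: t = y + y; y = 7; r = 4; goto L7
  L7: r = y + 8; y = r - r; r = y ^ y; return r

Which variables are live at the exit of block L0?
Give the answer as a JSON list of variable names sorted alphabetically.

Answer: ["y"]

Derivation:
def/use:
  L0 def {d,y} use ∅
  L1 def {d,t} use ∅
  L2 def {d,y} use ∅
  L3 def {t,v,y} use {y}
  L4 def {r,v} use ∅
  L5 def {d,v} use {d}
  L6 def {r,t,y} use {y}
  L7 def {r,y} use {y}

Backward fixpoint:
  L0: in=∅ out={y}
  L1: in={y} out={d,y}
  L2: in=∅ out={d,y}
  L3: in={y} out=∅
  L4: in={d,y} out={d,y}
  L5: in={d,y} out={y}
  L6: in={y} out={y}
  L7: in={y} out=∅

live-out(L0) = ["y"]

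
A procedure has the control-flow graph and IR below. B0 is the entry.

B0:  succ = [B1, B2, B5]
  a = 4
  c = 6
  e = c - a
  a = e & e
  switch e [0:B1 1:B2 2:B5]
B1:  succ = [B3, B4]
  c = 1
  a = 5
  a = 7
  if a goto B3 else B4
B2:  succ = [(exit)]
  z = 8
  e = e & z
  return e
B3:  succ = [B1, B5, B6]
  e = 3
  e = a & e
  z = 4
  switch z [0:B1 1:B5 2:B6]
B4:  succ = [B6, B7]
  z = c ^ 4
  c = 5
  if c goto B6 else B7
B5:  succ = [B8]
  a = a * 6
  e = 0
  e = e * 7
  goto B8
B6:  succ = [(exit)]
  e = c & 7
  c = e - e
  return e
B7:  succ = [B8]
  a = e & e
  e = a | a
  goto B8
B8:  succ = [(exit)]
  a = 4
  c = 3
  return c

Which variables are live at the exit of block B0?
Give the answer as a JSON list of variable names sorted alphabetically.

Block summaries:
  B0: {a,c,e} / ∅
  B1: {a,c} / ∅
  B2: {e,z} / {e}
  B3: {e,z} / {a}
  B4: {c,z} / {c}
  B5: {a,e} / {a}
  B6: {c,e} / {c}
  B7: {a,e} / {e}
  B8: {a,c} / ∅

Backward fixpoint:
  live B0: ∅→{a,e}
  live B1: {e}→{a,c,e}
  live B2: {e}→∅
  live B3: {a,c}→{a,c,e}
  live B4: {c,e}→{c,e}
  live B5: {a}→∅
  live B6: {c}→∅
  live B7: {e}→∅
  live B8: ∅→∅

live-out(B0) = ["a", "e"]

Answer: ["a", "e"]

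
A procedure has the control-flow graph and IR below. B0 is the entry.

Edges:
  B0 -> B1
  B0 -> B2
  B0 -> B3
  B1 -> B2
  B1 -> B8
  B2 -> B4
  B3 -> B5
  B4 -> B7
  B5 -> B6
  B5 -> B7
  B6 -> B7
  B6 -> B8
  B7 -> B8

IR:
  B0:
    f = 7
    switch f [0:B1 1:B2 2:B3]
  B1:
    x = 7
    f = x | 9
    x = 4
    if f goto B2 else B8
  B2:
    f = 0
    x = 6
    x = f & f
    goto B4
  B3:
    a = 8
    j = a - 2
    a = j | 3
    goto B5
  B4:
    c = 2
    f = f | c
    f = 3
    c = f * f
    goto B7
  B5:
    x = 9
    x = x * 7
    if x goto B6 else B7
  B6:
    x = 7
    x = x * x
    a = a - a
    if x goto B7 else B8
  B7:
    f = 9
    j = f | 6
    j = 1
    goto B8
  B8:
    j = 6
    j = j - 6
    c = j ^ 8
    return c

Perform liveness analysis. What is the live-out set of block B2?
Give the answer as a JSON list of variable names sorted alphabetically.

Answer: ["f"]

Working:
def/use:
  B0: {f} / ∅
  B1: {f,x} / ∅
  B2: {f,x} / ∅
  B3: {a,j} / ∅
  B4: {c,f} / {f}
  B5: {x} / ∅
  B6: {a,x} / {a}
  B7: {f,j} / ∅
  B8: {c,j} / ∅

Liveness:
  B0 li=∅ lo=∅
  B1 li=∅ lo=∅
  B2 li=∅ lo={f}
  B3 li=∅ lo={a}
  B4 li={f} lo=∅
  B5 li={a} lo={a}
  B6 li={a} lo=∅
  B7 li=∅ lo=∅
  B8 li=∅ lo=∅

live-out(B2) = ["f"]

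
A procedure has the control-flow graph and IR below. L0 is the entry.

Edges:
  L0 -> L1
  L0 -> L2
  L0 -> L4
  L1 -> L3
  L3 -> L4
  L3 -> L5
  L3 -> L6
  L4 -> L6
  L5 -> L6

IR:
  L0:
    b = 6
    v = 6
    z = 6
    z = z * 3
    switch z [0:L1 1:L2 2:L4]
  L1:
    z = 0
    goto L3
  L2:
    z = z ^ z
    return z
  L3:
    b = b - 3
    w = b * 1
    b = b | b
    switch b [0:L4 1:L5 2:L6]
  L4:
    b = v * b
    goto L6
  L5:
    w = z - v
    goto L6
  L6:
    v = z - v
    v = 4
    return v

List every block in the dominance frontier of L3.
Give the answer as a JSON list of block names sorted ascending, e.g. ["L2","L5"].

idom tree: L1←L0 L2←L0 L3←L1 L4←L0 L5←L3 L6←L0
Join-block Dom:
  L4: preds {L0,L3}: {L0} ∩ {L0,L1,L3} = {L0}; idom=L0
  L6: preds {L3,L4,L5}: {L0,L1,L3} ∩ {L0,L4} ∩ {L0,L1,L3,L5} = {L0}; idom=L0

DF walk-up:
  join L4 pred L0: · stop@L0
  join L4 pred L3: L3→L1 stop@L0
  join L6 pred L3: L3→L1 stop@L0
  join L6 pred L4: L4 stop@L0
  join L6 pred L5: L5→L3→L1 stop@L0
  L0: DF=∅
  L1: DF={L4,L6}
  L2: DF=∅
  L3: DF={L4,L6}
  L4: DF={L6}
  L5: DF={L6}
  L6: DF=∅

DF(L3) = ["L4", "L6"]

Answer: ["L4", "L6"]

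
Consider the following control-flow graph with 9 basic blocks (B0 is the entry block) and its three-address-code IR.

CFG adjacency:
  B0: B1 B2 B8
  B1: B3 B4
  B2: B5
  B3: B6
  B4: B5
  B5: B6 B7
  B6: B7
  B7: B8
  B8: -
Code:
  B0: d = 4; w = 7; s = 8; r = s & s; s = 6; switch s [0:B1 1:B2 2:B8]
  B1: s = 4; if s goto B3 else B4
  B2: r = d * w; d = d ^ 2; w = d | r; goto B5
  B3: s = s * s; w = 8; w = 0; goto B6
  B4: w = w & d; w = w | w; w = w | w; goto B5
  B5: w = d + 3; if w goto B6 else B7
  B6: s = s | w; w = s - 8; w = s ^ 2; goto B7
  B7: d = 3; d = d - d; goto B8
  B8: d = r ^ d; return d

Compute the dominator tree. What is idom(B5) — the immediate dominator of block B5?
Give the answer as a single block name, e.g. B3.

idom tree: B1←B0 B2←B0 B3←B1 B4←B1 B5←B0 B6←B0 B7←B0 B8←B0
Dom∩ at merges:
  B5: preds {B2,B4}: {B0,B2} ∩ {B0,B1,B4} = {B0}; idom=B0
  B6: preds {B3,B5}: {B0,B1,B3} ∩ {B0,B5} = {B0}; idom=B0
  B7: preds {B5,B6}: {B0,B5} ∩ {B0,B6} = {B0}; idom=B0
  B8: preds {B0,B7}: {B0} ∩ {B0,B7} = {B0}; idom=B0

idom(B5) = B0

Answer: B0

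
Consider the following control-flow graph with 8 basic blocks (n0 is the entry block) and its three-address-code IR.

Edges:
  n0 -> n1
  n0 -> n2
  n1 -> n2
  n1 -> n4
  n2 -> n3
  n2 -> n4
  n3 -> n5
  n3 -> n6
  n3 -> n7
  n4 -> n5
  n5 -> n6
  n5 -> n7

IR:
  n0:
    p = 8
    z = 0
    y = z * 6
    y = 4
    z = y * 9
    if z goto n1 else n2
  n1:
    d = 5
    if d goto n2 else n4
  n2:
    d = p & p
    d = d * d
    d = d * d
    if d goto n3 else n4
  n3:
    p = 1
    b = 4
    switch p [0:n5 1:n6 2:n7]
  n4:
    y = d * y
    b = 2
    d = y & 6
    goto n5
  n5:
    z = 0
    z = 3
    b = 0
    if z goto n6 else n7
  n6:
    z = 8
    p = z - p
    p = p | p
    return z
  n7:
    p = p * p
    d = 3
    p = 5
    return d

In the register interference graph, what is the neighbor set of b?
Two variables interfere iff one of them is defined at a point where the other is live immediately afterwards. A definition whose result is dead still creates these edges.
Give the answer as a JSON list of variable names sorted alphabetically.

Answer: ["p", "y", "z"]

Derivation:
Per-block:
  n0 def {p,y,z} use ∅
  n1 def {d} use ∅
  n2 def {d} use {p}
  n3 def {b,p} use ∅
  n4 def {b,d,y} use {d,y}
  n5 def {b,z} use ∅
  n6 def {p,z} use {p}
  n7 def {d,p} use {p}

Liveness:
  n0 li=∅ lo={p,y}
  n1 li={p,y} lo={d,p,y}
  n2 li={p,y} lo={d,p,y}
  n3 li=∅ lo={p}
  n4 li={d,p,y} lo={p}
  n5 li={p} lo={p}
  n6 li={p} lo=∅
  n7 li={p} lo=∅

Conflict graph:
  b — {p,y,z}
  d — {p,y}
  p — {b,d,y,z}
  y — {b,d,p,z}
  z — {b,p,y}

N(b) = ["p", "y", "z"]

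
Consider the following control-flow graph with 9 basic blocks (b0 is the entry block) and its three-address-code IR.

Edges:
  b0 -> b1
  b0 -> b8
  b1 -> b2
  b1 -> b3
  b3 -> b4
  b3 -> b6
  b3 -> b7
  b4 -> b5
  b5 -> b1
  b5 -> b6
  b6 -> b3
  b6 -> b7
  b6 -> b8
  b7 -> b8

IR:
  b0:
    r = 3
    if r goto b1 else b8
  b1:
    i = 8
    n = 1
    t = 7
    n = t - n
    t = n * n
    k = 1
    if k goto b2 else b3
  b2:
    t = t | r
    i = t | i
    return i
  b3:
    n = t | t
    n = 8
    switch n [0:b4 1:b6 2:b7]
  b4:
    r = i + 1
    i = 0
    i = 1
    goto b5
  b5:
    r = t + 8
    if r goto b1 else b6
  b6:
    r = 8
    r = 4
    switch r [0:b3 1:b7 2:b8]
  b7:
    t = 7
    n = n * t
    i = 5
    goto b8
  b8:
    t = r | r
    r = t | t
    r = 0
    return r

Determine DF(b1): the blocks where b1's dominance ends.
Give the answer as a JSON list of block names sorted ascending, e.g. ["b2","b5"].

Answer: ["b1", "b8"]

Derivation:
idom tree: b1←b0 b2←b1 b3←b1 b4←b3 b5←b4 b6←b3 b7←b3 b8←b0
Join-block Dom:
  b1: preds {b0,b5}: {b0} ∩ {b0,b1,b3,b4,b5} = {b0}; idom=b0
  b3: preds {b1,b6}: {b0,b1} ∩ {b0,b1,b3,b6} = {b0,b1}; idom=b1
  b6: preds {b3,b5}: {b0,b1,b3} ∩ {b0,b1,b3,b4,b5} = {b0,b1,b3}; idom=b3
  b7: preds {b3,b6}: {b0,b1,b3} ∩ {b0,b1,b3,b6} = {b0,b1,b3}; idom=b3
  b8: preds {b0,b6,b7}: {b0} ∩ {b0,b1,b3,b6} ∩ {b0,b1,b3,b7} = {b0}; idom=b0

DF walk-up:
  join b1 pred b0: · stop@b0
  join b1 pred b5: b5→b4→b3→b1 stop@b0
  join b3 pred b1: · stop@b1
  join b3 pred b6: b6→b3 stop@b1
  join b6 pred b3: · stop@b3
  join b6 pred b5: b5→b4 stop@b3
  join b7 pred b3: · stop@b3
  join b7 pred b6: b6 stop@b3
  join b8 pred b0: · stop@b0
  join b8 pred b6: b6→b3→b1 stop@b0
  join b8 pred b7: b7→b3→b1 stop@b0
  DF(b0)=∅
  DF(b1)={b1,b8}
  DF(b2)=∅
  DF(b3)={b1,b3,b8}
  DF(b4)={b1,b6}
  DF(b5)={b1,b6}
  DF(b6)={b3,b7,b8}
  DF(b7)={b8}
  DF(b8)=∅

DF(b1) = ["b1", "b8"]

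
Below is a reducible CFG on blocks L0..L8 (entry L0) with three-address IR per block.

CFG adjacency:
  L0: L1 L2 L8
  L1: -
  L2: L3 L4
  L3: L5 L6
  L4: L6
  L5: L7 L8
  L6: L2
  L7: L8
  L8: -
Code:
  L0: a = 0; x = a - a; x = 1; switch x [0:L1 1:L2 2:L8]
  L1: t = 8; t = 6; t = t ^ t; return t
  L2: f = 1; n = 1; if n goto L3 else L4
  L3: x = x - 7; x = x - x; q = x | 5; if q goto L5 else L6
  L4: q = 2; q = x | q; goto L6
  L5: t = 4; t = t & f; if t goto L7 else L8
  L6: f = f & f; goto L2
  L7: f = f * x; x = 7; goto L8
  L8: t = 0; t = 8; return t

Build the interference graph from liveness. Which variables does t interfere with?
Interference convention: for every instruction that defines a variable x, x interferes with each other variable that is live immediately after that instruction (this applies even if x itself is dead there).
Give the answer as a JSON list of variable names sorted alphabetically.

Answer: ["f", "x"]

Derivation:
def/use:
  L0: {a,x} / ∅
  L1: {t} / ∅
  L2: {f,n} / ∅
  L3: {q,x} / {x}
  L4: {q} / {x}
  L5: {t} / {f}
  L6: {f} / {f}
  L7: {f,x} / {f,x}
  L8: {t} / ∅

Live sets:
  live L0: ∅→{x}
  live L1: ∅→∅
  live L2: {x}→{f,x}
  live L3: {f,x}→{f,x}
  live L4: {f,x}→{f,x}
  live L5: {f,x}→{f,x}
  live L6: {f,x}→{x}
  live L7: {f,x}→∅
  live L8: ∅→∅

Interference:
  a↔∅
  f↔{n,q,t,x}
  n↔{f,x}
  q↔{f,x}
  t↔{f,x}
  x↔{f,n,q,t}

N(t) = ["f", "x"]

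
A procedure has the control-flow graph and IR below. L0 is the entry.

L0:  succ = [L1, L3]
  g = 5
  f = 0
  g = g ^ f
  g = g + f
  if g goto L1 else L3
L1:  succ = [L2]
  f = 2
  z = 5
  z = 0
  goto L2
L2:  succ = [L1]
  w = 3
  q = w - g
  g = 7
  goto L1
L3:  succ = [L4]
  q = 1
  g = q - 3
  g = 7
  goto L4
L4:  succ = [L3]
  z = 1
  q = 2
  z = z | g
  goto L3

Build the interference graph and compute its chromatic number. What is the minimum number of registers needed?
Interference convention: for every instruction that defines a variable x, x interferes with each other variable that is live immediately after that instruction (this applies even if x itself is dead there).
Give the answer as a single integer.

def/use:
  L0: {f,g} / ∅
  L1: {f,z} / ∅
  L2: {g,q,w} / {g}
  L3: {g,q} / ∅
  L4: {q,z} / {g}

Backward fixpoint:
  live L0: ∅→{g}
  live L1: {g}→{g}
  live L2: {g}→{g}
  live L3: ∅→{g}
  live L4: {g}→∅

Interfere edges:
  f — {g}
  g — {f,q,w,z}
  q — {g,z}
  w — {g}
  z — {g,q}

Colouring:
  {g,q,z} pairwise interfere (3-clique) ⇒ χ ≥ 3
  3-colouring: c0={g}  c1={f,q,w}  c2={z}
  χ = 3

Answer: 3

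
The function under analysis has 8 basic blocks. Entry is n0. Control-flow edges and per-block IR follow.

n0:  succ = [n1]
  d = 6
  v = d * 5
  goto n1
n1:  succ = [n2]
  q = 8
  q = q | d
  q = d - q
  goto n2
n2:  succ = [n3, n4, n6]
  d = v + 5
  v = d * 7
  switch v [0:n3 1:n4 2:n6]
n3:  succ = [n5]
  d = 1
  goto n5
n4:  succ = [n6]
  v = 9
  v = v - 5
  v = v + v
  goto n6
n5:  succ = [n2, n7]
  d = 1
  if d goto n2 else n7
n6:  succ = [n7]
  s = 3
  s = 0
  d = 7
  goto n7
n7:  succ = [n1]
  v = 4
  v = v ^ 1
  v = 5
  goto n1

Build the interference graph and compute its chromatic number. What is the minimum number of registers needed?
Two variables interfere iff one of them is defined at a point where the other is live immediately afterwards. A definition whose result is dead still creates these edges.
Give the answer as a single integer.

Answer: 3

Derivation:
Block summaries:
  n0: {d,v} / ∅
  n1: {q} / {d}
  n2: {d,v} / {v}
  n3: {d} / ∅
  n4: {v} / ∅
  n5: {d} / ∅
  n6: {d,s} / ∅
  n7: {v} / ∅

Backward fixpoint:
  live n0: ∅→{d,v}
  live n1: {d,v}→{v}
  live n2: {v}→{v}
  live n3: {v}→{v}
  live n4: ∅→∅
  live n5: {v}→{d,v}
  live n6: ∅→{d}
  live n7: {d}→{d,v}

Conflict graph:
  d↔{q,v}
  q↔{d,v}
  s↔∅
  v↔{d,q}

Colouring:
  clique {d,q,v} ⇒ need ≥ 3
  assign d→c0 q→c1 s→c0 v→c2 — no edge inside a register ⇒ χ ≤ 3
  χ = 3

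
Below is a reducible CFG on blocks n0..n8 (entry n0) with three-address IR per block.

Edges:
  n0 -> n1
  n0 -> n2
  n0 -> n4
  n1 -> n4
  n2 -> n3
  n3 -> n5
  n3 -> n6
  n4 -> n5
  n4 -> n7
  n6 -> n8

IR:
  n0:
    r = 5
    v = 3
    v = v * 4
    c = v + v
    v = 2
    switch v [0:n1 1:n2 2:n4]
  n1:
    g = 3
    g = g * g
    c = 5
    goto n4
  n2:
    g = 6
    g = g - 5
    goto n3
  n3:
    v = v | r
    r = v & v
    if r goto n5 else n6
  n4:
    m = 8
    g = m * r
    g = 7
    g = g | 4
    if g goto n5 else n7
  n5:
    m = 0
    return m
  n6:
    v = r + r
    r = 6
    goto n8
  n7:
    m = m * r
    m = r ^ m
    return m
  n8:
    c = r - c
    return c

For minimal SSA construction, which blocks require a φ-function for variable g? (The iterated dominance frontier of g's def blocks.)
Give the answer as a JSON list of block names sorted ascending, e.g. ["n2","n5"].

idom tree: n1←n0 n2←n0 n3←n2 n4←n0 n5←n0 n6←n3 n7←n4 n8←n6
Dom∩ at merges:
  n4: preds {n0,n1}: {n0} ∩ {n0,n1} = {n0}; idom=n0
  n5: preds {n3,n4}: {n0,n2,n3} ∩ {n0,n4} = {n0}; idom=n0

Frontier:
  n4←n0: walk · to n0
  n4←n1: walk n1 to n0
  n5←n3: walk n3→n2 to n0
  n5←n4: walk n4 to n0
  DF(n0)=∅
  DF(n1)={n4}
  DF(n2)={n5}
  DF(n3)={n5}
  DF(n4)={n5}
  DF(n5)=∅
  DF(n6)=∅
  DF(n7)=∅
  DF(n8)=∅

φ for g: defs {n1,n2,n4}
  DF⁺ = {n4,n5}

Answer: ["n4", "n5"]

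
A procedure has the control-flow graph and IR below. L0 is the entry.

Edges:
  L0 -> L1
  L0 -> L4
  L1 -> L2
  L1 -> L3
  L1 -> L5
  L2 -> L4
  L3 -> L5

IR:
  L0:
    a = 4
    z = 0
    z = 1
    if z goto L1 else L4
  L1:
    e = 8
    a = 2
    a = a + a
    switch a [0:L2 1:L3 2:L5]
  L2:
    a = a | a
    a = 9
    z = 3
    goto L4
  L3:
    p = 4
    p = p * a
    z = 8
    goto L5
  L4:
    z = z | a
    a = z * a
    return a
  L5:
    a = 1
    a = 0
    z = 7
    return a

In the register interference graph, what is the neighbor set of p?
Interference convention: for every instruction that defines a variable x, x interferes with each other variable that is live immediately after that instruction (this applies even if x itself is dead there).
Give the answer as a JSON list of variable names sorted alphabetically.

Answer: ["a"]

Working:
Per-block:
  L0: {a,z} / ∅
  L1: {a,e} / ∅
  L2: {a,z} / {a}
  L3: {p,z} / {a}
  L4: {a,z} / {a,z}
  L5: {a,z} / ∅

Live sets:
  L0 li=∅ lo={a,z}
  L1 li=∅ lo={a}
  L2 li={a} lo={a,z}
  L3 li={a} lo=∅
  L4 li={a,z} lo=∅
  L5 li=∅ lo=∅

Interference:
  a↔{p,z}
  e↔∅
  p↔{a}
  z↔{a}

N(p) = ["a"]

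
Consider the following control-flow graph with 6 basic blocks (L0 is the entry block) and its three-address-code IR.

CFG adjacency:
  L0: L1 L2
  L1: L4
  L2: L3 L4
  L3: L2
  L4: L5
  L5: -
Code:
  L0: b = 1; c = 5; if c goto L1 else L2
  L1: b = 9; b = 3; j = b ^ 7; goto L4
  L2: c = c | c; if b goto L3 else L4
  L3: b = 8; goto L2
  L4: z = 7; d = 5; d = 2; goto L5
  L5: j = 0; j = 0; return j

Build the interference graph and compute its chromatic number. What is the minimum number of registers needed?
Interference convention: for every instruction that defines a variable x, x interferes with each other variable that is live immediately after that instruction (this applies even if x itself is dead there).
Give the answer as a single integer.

def/use:
  L0: {b,c} / ∅
  L1: {b,j} / ∅
  L2: {c} / {b,c}
  L3: {b} / ∅
  L4: {d,z} / ∅
  L5: {j} / ∅

Liveness:
  L0 li=∅ lo={b,c}
  L1 li=∅ lo=∅
  L2 li={b,c} lo={c}
  L3 li={c} lo={b,c}
  L4 li=∅ lo=∅
  L5 li=∅ lo=∅

Conflict graph:
  b — {c}
  c — {b}
  d — ∅
  j — ∅
  z — ∅

Registers:
  {b,c} pairwise interfere (2-clique) ⇒ χ ≥ 2
  2-colouring: c0={b,d,j,z}  c1={c}
  χ = 2

Answer: 2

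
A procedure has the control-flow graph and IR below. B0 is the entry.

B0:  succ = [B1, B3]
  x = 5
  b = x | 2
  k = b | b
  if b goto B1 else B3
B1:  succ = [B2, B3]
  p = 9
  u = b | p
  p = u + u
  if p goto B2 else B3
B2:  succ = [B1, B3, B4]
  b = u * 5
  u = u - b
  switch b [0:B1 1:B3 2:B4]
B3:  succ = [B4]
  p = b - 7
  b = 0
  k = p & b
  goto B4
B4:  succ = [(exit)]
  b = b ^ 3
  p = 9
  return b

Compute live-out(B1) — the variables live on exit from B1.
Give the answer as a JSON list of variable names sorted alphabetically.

def/use:
  B0 def {b,k,x} use ∅
  B1 def {p,u} use {b}
  B2 def {b,u} use {u}
  B3 def {b,k,p} use {b}
  B4 def {b,p} use {b}

Liveness:
  live B0: ∅→{b}
  live B1: {b}→{b,u}
  live B2: {u}→{b}
  live B3: {b}→{b}
  live B4: {b}→∅

live-out(B1) = ["b", "u"]

Answer: ["b", "u"]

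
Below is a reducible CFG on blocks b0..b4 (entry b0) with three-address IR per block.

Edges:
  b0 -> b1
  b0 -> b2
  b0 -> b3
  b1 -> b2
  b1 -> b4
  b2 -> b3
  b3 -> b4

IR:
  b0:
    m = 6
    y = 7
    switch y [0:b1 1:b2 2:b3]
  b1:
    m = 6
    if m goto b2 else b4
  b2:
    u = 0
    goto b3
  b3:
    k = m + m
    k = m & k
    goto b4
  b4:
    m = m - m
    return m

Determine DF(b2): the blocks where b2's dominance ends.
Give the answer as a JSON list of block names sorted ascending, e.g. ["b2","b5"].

idom tree: b1←b0 b2←b0 b3←b0 b4←b0
Dom at joins:
  b2: preds {b0,b1}: {b0} ∩ {b0,b1} = {b0}; idom=b0
  b3: preds {b0,b2}: {b0} ∩ {b0,b2} = {b0}; idom=b0
  b4: preds {b1,b3}: {b0,b1} ∩ {b0,b3} = {b0}; idom=b0

Frontier:
  b2←b0: walk · to b0
  b2←b1: walk b1 to b0
  b3←b0: walk · to b0
  b3←b2: walk b2 to b0
  b4←b1: walk b1 to b0
  b4←b3: walk b3 to b0
  DF(b0)=∅
  DF(b1)={b2,b4}
  DF(b2)={b3}
  DF(b3)={b4}
  DF(b4)=∅

DF(b2) = ["b3"]

Answer: ["b3"]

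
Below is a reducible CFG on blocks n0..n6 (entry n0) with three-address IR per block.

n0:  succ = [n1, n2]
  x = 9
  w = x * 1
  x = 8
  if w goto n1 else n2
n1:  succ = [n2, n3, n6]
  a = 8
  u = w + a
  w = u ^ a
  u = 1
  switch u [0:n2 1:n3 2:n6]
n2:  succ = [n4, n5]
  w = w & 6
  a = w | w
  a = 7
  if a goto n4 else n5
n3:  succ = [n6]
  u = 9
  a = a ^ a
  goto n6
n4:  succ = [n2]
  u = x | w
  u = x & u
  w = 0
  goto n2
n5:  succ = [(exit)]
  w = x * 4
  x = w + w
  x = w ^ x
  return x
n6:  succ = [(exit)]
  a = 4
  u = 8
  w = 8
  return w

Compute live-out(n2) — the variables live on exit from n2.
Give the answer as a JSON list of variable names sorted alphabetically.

Answer: ["w", "x"]

Analysis:
Block summaries:
  n0: {w,x} / ∅
  n1: {a,u,w} / {w}
  n2: {a,w} / {w}
  n3: {a,u} / {a}
  n4: {u,w} / {w,x}
  n5: {w,x} / {x}
  n6: {a,u,w} / ∅

Liveness:
  live n0: ∅→{w,x}
  live n1: {w,x}→{a,w,x}
  live n2: {w,x}→{w,x}
  live n3: {a}→∅
  live n4: {w,x}→{w,x}
  live n5: {x}→∅
  live n6: ∅→∅

live-out(n2) = ["w", "x"]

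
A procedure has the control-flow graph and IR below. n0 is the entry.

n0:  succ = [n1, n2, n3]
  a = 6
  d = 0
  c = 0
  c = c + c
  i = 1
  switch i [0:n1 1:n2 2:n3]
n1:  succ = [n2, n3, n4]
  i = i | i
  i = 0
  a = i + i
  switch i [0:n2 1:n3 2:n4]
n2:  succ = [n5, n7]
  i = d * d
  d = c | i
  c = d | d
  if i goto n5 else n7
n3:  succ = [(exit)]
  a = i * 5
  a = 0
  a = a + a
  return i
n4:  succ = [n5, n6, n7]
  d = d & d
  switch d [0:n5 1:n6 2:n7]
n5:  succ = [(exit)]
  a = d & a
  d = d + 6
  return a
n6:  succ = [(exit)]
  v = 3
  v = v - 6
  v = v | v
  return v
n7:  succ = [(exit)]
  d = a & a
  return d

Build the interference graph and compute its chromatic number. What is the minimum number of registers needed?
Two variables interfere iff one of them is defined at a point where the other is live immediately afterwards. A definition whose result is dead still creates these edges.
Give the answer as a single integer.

Answer: 4

Analysis:
def/use:
  n0 def {a,c,d,i} use ∅
  n1 def {a,i} use {i}
  n2 def {c,d,i} use {c,d}
  n3 def {a} use {i}
  n4 def {d} use {d}
  n5 def {a,d} use {a,d}
  n6 def {v} use ∅
  n7 def {d} use {a}

Live sets:
  n0: in=∅ out={a,c,d,i}
  n1: in={c,d,i} out={a,c,d,i}
  n2: in={a,c,d} out={a,d}
  n3: in={i} out=∅
  n4: in={a,d} out={a,d}
  n5: in={a,d} out=∅
  n6: in=∅ out=∅
  n7: in={a} out=∅

Interference:
  a — {c,d,i}
  c — {a,d,i}
  d — {a,c,i}
  i — {a,c,d}
  v — ∅

Chromatic number:
  clique {a,c,d,i} ⇒ need ≥ 4
  assign a→R0 c→R1 d→R2 i→R3 v→R0 — no edge inside a register ⇒ χ ≤ 4
  χ = 4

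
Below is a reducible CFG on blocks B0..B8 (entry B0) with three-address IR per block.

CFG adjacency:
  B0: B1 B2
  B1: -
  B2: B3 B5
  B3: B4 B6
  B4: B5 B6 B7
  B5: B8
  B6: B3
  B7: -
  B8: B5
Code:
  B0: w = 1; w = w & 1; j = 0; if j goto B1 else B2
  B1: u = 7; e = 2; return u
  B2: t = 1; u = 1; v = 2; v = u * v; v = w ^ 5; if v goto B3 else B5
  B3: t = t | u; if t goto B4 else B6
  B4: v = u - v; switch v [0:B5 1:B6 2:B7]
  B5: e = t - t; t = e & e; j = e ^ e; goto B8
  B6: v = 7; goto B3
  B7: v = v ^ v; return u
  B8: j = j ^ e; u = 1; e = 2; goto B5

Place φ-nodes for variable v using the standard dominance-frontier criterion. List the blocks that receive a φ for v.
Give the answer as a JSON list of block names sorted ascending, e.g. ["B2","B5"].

Answer: ["B3", "B5", "B6"]

Working:
idom tree: B1←B0 B2←B0 B3←B2 B4←B3 B5←B2 B6←B3 B7←B4 B8←B5
Dom at joins:
  B3: preds {B2,B6}: {B0,B2} ∩ {B0,B2,B3,B6} = {B0,B2}; idom=B2
  B5: preds {B2,B4,B8}: {B0,B2} ∩ {B0,B2,B3,B4} ∩ {B0,B2,B5,B8} = {B0,B2}; idom=B2
  B6: preds {B3,B4}: {B0,B2,B3} ∩ {B0,B2,B3,B4} = {B0,B2,B3}; idom=B3

DF derivation:
  join B3 pred B2: · stop@B2
  join B3 pred B6: B6→B3 stop@B2
  join B5 pred B2: · stop@B2
  join B5 pred B4: B4→B3 stop@B2
  join B5 pred B8: B8→B5 stop@B2
  join B6 pred B3: · stop@B3
  join B6 pred B4: B4 stop@B3
  B0: DF=∅
  B1: DF=∅
  B2: DF=∅
  B3: DF={B3,B5}
  B4: DF={B5,B6}
  B5: DF={B5}
  B6: DF={B3}
  B7: DF=∅
  B8: DF={B5}

φ for v: defs {B2,B4,B6,B7}
  DF⁺ = {B3,B5,B6}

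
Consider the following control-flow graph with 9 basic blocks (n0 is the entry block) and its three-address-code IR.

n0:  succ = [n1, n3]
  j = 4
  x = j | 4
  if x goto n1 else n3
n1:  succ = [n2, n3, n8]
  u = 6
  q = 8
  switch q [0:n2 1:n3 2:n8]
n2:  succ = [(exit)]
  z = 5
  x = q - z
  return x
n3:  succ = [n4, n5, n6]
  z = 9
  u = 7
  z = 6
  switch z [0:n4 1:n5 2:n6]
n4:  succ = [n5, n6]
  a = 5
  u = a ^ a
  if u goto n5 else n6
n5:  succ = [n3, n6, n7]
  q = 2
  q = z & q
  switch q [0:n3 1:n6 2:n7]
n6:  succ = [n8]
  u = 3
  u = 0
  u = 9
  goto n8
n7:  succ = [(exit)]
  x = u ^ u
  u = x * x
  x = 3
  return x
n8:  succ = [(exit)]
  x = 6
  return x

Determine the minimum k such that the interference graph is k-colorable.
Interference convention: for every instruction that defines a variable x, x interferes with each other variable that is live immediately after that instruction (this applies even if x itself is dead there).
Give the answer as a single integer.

Block summaries:
  n0: def={j,x} ue=∅
  n1: def={q,u} ue=∅
  n2: def={x,z} ue={q}
  n3: def={u,z} ue=∅
  n4: def={a,u} ue=∅
  n5: def={q} ue={z}
  n6: def={u} ue=∅
  n7: def={u,x} ue={u}
  n8: def={x} ue=∅

Backward fixpoint:
  n0: in=∅ out=∅
  n1: in=∅ out={q}
  n2: in={q} out=∅
  n3: in=∅ out={u,z}
  n4: in={z} out={u,z}
  n5: in={u,z} out={u}
  n6: in=∅ out=∅
  n7: in={u} out=∅
  n8: in=∅ out=∅

Interfere edges:
  a — {z}
  j — ∅
  q — {u,z}
  u — {q,z}
  x — ∅
  z — {a,q,u}

Chromatic number:
  clique {q,u,z} ⇒ need ≥ 3
  3-colouring: r0={j,x,z}  r1={a,q}  r2={u}
  χ = 3

Answer: 3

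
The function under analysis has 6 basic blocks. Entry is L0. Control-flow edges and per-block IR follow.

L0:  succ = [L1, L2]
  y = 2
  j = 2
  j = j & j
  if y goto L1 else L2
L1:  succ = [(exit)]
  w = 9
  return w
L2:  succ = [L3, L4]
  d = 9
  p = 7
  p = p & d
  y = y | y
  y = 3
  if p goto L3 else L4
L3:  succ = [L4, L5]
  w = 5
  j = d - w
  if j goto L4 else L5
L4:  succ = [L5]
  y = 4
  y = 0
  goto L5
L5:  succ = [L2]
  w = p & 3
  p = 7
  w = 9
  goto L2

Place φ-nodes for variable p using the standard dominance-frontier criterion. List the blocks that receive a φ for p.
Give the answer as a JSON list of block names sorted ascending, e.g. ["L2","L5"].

idom tree: L1←L0 L2←L0 L3←L2 L4←L2 L5←L2
Dom∩ at merges:
  L2: preds {L0,L5}: {L0} ∩ {L0,L2,L5} = {L0}; idom=L0
  L4: preds {L2,L3}: {L0,L2} ∩ {L0,L2,L3} = {L0,L2}; idom=L2
  L5: preds {L3,L4}: {L0,L2,L3} ∩ {L0,L2,L4} = {L0,L2}; idom=L2

DF walk-up:
  L2←L0: walk · to L0
  L2←L5: walk L5→L2 to L0
  L4←L2: walk · to L2
  L4←L3: walk L3 to L2
  L5←L3: walk L3 to L2
  L5←L4: walk L4 to L2
  DF(L0)=∅
  DF(L1)=∅
  DF(L2)={L2}
  DF(L3)={L4,L5}
  DF(L4)={L5}
  DF(L5)={L2}

φ for p: defs {L2,L5}
  DF⁺ = {L2}

Answer: ["L2"]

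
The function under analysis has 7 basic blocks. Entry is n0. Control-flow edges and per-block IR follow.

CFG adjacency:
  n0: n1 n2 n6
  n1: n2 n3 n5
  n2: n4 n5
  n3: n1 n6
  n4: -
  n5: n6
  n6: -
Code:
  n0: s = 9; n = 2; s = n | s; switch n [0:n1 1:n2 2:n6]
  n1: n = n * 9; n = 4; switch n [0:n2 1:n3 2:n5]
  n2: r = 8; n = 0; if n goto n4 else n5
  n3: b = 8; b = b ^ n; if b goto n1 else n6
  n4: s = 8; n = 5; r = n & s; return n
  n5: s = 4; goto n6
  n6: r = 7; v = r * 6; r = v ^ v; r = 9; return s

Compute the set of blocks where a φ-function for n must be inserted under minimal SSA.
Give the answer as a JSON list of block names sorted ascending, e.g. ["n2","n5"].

Answer: ["n1", "n2", "n5", "n6"]

Analysis:
idom tree: n1←n0 n2←n0 n3←n1 n4←n2 n5←n0 n6←n0
Dom at joins:
  n1: preds {n0,n3}: {n0} ∩ {n0,n1,n3} = {n0}; idom=n0
  n2: preds {n0,n1}: {n0} ∩ {n0,n1} = {n0}; idom=n0
  n5: preds {n1,n2}: {n0,n1} ∩ {n0,n2} = {n0}; idom=n0
  n6: preds {n0,n3,n5}: {n0} ∩ {n0,n1,n3} ∩ {n0,n5} = {n0}; idom=n0

Frontier:
  n1←n0: walk · to n0
  n1←n3: walk n3→n1 to n0
  n2←n0: walk · to n0
  n2←n1: walk n1 to n0
  n5←n1: walk n1 to n0
  n5←n2: walk n2 to n0
  n6←n0: walk · to n0
  n6←n3: walk n3→n1 to n0
  n6←n5: walk n5 to n0
  n0: DF=∅
  n1: DF={n1,n2,n5,n6}
  n2: DF={n5}
  n3: DF={n1,n6}
  n4: DF=∅
  n5: DF={n6}
  n6: DF=∅

φ for n: defs {n0,n1,n2,n4}
  DF⁺ = {n1,n2,n5,n6}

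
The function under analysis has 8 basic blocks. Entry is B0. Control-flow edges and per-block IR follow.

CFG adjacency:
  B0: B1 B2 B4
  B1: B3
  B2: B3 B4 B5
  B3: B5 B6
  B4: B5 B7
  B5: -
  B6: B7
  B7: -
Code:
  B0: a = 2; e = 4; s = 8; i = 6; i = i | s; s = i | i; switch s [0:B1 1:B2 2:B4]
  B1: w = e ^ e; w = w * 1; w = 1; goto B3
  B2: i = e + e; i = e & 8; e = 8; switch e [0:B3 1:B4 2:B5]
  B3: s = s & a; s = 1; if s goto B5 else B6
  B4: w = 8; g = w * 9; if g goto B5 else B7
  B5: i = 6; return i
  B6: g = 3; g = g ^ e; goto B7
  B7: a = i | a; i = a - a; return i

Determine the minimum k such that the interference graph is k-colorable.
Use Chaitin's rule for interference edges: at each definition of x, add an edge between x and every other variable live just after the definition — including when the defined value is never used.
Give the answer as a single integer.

def/use:
  B0: {a,e,i,s} / ∅
  B1: {w} / {e}
  B2: {e,i} / {e}
  B3: {s} / {a,s}
  B4: {g,w} / ∅
  B5: {i} / ∅
  B6: {g} / {e}
  B7: {a,i} / {a,i}

Liveness:
  live B0: ∅→{a,e,i,s}
  live B1: {a,e,i,s}→{a,e,i,s}
  live B2: {a,e,s}→{a,e,i,s}
  live B3: {a,e,i,s}→{a,e,i}
  live B4: {a,i}→{a,i}
  live B5: ∅→∅
  live B6: {a,e,i}→{a,i}
  live B7: {a,i}→∅

Interference:
  a: {e,g,i,s,w}
  e: {a,g,i,s,w}
  g: {a,e,i}
  i: {a,e,g,s,w}
  s: {a,e,i,w}
  w: {a,e,i,s}

Chromatic number:
  clique {a,e,i,s,w} ⇒ need ≥ 5
  assign a→c0 e→c1 g→c3 i→c2 s→c3 w→c4 — no edge inside a register ⇒ χ ≤ 5
  χ = 5

Answer: 5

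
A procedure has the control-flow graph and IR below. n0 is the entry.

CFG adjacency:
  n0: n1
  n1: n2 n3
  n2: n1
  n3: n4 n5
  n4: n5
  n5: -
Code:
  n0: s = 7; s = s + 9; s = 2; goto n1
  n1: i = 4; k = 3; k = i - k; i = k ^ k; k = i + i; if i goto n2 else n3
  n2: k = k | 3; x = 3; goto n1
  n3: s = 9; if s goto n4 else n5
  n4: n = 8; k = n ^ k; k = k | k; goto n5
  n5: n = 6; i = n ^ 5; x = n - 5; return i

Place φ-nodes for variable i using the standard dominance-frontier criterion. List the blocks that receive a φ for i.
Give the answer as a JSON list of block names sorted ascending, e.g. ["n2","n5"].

Answer: ["n1"]

Analysis:
idom tree: n1←n0 n2←n1 n3←n1 n4←n3 n5←n3
Dom at joins:
  n1: preds {n0,n2}: {n0} ∩ {n0,n1,n2} = {n0}; idom=n0
  n5: preds {n3,n4}: {n0,n1,n3} ∩ {n0,n1,n3,n4} = {n0,n1,n3}; idom=n3

DF walk-up:
  join n1 pred n0: · stop@n0
  join n1 pred n2: n2→n1 stop@n0
  join n5 pred n3: · stop@n3
  join n5 pred n4: n4 stop@n3
  DF(n0)=∅
  DF(n1)={n1}
  DF(n2)={n1}
  DF(n3)=∅
  DF(n4)={n5}
  DF(n5)=∅

φ for i: defs {n1,n5}
  DF⁺ = {n1}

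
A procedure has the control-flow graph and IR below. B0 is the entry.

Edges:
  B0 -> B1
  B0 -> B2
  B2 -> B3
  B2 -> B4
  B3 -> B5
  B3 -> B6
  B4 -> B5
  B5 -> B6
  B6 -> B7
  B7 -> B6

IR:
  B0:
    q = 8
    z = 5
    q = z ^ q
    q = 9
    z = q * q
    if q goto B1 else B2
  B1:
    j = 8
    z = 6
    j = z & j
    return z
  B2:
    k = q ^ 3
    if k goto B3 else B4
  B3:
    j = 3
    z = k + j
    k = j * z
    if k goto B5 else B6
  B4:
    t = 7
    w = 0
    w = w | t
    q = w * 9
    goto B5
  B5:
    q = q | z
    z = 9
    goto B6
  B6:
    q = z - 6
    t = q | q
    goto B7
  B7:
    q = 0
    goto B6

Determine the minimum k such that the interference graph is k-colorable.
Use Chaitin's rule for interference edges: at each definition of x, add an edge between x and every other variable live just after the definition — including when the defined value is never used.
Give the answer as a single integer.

Answer: 4

Analysis:
Per-block:
  B0 def {q,z} use ∅
  B1 def {j,z} use ∅
  B2 def {k} use {q}
  B3 def {j,k,z} use {k}
  B4 def {q,t,w} use ∅
  B5 def {q,z} use {q,z}
  B6 def {q,t} use {z}
  B7 def {q} use ∅

Backward fixpoint:
  B0 li=∅ lo={q,z}
  B1 li=∅ lo=∅
  B2 li={q,z} lo={k,q,z}
  B3 li={k,q} lo={q,z}
  B4 li={z} lo={q,z}
  B5 li={q,z} lo={z}
  B6 li={z} lo={z}
  B7 li={z} lo={z}

Interfere edges:
  j↔{k,q,z}
  k↔{j,q,z}
  q↔{j,k,z}
  t↔{w,z}
  w↔{t,z}
  z↔{j,k,q,t,w}

Registers:
  lower bound: {j,k,q,z} mutually conflict ⇒ χ ≥ 4
  4-colouring: r0={z}  r1={j,t}  r2={k,w}  r3={q}
  χ = 4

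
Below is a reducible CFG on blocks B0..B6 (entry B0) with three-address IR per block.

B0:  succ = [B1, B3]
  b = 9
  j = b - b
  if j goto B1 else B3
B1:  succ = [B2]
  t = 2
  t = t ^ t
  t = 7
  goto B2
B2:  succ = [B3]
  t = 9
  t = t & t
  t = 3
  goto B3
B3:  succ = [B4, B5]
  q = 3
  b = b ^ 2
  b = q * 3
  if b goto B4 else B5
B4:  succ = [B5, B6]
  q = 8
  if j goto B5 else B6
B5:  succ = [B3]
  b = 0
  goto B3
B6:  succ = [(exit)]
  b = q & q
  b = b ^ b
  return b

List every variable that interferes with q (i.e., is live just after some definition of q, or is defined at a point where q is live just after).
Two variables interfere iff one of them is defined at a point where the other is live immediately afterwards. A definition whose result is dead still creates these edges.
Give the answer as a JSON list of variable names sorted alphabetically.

Answer: ["b", "j"]

Derivation:
def/use:
  B0: def={b,j} ue=∅
  B1: def={t} ue=∅
  B2: def={t} ue=∅
  B3: def={b,q} ue={b}
  B4: def={q} ue={j}
  B5: def={b} ue=∅
  B6: def={b} ue={q}

Live sets:
  live B0: ∅→{b,j}
  live B1: {b,j}→{b,j}
  live B2: {b,j}→{b,j}
  live B3: {b,j}→{j}
  live B4: {j}→{j,q}
  live B5: {j}→{b,j}
  live B6: {q}→∅

Interfere edges:
  b: {j,q,t}
  j: {b,q,t}
  q: {b,j}
  t: {b,j}

N(q) = ["b", "j"]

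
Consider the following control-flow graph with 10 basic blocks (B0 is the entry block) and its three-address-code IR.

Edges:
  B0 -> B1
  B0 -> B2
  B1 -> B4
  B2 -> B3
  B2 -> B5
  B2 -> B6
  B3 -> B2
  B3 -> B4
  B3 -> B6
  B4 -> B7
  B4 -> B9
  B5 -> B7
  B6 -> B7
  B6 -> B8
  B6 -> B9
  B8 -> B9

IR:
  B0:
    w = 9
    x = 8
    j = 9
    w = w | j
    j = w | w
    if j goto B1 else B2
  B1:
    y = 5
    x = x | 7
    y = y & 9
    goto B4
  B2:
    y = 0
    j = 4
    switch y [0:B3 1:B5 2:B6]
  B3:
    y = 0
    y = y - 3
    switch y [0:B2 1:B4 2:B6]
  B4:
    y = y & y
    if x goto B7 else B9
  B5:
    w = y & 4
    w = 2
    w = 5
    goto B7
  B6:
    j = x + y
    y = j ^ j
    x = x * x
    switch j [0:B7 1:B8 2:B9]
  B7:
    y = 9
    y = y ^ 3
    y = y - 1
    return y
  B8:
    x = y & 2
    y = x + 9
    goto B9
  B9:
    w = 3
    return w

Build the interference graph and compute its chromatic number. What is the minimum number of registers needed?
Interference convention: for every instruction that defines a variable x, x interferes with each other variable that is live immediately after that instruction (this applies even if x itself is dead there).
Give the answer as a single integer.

Answer: 3

Analysis:
Per-block:
  B0: {j,w,x} / ∅
  B1: {x,y} / {x}
  B2: {j,y} / ∅
  B3: {y} / ∅
  B4: {y} / {x,y}
  B5: {w} / {y}
  B6: {j,x,y} / {x,y}
  B7: {y} / ∅
  B8: {x,y} / {y}
  B9: {w} / ∅

Backward fixpoint:
  B0: in=∅ out={x}
  B1: in={x} out={x,y}
  B2: in={x} out={x,y}
  B3: in={x} out={x,y}
  B4: in={x,y} out=∅
  B5: in={y} out=∅
  B6: in={x,y} out={y}
  B7: in=∅ out=∅
  B8: in={y} out=∅
  B9: in=∅ out=∅

Interfere edges:
  j — {w,x,y}
  w — {j,x}
  x — {j,w,y}
  y — {j,x}

Registers:
  clique {j,w,x} ⇒ need ≥ 3
  3-colouring: c0={j}  c1={x}  c2={w,y}
  χ = 3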